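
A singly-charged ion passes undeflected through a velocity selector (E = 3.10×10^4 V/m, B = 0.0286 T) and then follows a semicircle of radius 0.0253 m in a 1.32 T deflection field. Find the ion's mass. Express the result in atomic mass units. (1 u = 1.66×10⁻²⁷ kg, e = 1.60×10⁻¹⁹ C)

m ≈ 2.97 u

v = E/B₁ = 1.08×10^6 m/s.
From r = mv/(qB₂), m = qB₂r/v = (1×1.60×10^-19)(1.32)(0.0253) / (1.08×10^6) = 4.93×10^-27 kg.
In atomic mass units: m = 4.93×10^-27 / 1.66×10^-27 = 2.97 u.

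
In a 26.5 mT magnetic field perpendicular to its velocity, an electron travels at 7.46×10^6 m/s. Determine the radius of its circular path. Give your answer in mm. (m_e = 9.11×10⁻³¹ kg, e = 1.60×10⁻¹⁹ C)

r ≈ 1.60 mm

The magnetic force provides the centripetal force: qvB = mv²/r, so r = mv/(qB).
r = (9.11×10^-31 kg)(7.46×10^6 m/s) / [(1×1.60×10^-19 C)(0.0265 T)] = 1.60×10^-3 m.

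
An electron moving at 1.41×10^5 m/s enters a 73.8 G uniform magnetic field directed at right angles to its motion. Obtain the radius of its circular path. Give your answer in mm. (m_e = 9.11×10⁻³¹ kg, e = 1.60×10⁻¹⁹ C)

The magnetic force provides the centripetal force: qvB = mv²/r, so r = mv/(qB).
r = (9.11×10^-31 kg)(1.41×10^5 m/s) / [(1×1.60×10^-19 C)(7.38×10^-3 T)] = 1.09×10^-4 m.

r ≈ 0.109 mm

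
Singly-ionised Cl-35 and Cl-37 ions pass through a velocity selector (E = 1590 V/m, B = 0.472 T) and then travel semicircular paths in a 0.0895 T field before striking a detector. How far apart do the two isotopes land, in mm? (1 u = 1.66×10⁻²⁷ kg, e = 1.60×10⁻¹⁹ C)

Both emerge at v = E/B₁ = 3370 m/s.
r = mv/(qB₂), so r₁ = 0.013667 m and r₂ = 0.014448 m, giving Δr = 7.81×10^-4 m.
After a semicircle each ion lands a diameter 2r from the entry slit, so the separation is 2Δr = 1.56×10^-3 m.

Δd ≈ 1.56 mm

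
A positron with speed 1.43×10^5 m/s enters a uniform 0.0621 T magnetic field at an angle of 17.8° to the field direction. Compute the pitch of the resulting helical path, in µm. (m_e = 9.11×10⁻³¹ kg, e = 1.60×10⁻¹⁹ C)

The velocity component along B is v∥ = v cos17.8° = 1.36×10^5 m/s.
The cyclotron period T = 2πm/(qB) = 5.76×10^-10 s is set by m, q, B alone.
Pitch = v∥·T = (1.36×10^5)(5.76×10^-10) = 7.84×10^-5 m.

pitch ≈ 78.4 µm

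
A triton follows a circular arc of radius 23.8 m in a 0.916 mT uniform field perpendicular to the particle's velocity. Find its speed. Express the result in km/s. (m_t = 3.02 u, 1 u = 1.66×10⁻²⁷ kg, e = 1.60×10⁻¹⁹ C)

From qvB = mv²/r, v = qBr/m.
v = (1×1.60×10^-19)(9.16×10^-4)(23.8) / (5.01×10^-27) = 6.96×10^5 m/s.

v ≈ 696 km/s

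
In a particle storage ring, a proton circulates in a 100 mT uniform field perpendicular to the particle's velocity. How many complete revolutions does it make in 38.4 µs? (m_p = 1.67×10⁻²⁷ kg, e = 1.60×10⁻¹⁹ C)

N = 58

T = 2πm/(qB) = 2π(1.67×10^-27) / [(1×1.60×10^-19)(0.100)] = 6.5581×10^-7 s.
N = t/T = 3.84×10^-5 / 6.5581×10^-7 ≈ 58.55, so 58 complete revolutions.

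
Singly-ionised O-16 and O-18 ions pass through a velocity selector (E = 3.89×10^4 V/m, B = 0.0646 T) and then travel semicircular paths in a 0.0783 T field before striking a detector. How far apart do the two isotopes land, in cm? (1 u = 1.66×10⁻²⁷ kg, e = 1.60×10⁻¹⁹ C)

Both emerge at v = E/B₁ = 6.02×10^5 m/s.
r = mv/(qB₂), so r₁ = 1.277 m and r₂ = 1.436 m, giving Δr = 0.160 m.
After a semicircle each ion lands a diameter 2r from the entry slit, so the separation is 2Δr = 0.319 m.

Δd ≈ 31.9 cm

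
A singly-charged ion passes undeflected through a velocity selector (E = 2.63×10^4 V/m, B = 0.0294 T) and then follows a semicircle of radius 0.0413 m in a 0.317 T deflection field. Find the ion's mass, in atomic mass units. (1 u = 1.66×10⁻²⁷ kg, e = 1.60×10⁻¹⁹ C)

m ≈ 1.41 u

v = E/B₁ = 8.95×10^5 m/s.
From r = mv/(qB₂), m = qB₂r/v = (1×1.60×10^-19)(0.317)(0.0413) / (8.95×10^5) = 2.34×10^-27 kg.
In atomic mass units: m = 2.34×10^-27 / 1.66×10^-27 = 1.41 u.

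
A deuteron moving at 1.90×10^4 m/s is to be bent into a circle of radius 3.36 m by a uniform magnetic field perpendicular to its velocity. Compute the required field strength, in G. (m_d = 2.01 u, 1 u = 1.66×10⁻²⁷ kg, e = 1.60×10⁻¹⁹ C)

B ≈ 1.18 G

qvB = mv²/r gives B = mv/(qr).
B = (3.34×10^-27)(1.90×10^4) / [(1×1.60×10^-19)(3.36)] = 1.18×10^-4 T.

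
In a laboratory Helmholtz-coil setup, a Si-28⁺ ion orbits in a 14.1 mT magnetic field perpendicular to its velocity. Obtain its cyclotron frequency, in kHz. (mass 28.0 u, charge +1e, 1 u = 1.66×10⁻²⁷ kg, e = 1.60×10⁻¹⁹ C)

f ≈ 7.72 kHz

f = qB/(2πm) = (1×1.60×10^-19)(0.0141) / [2π(4.65×10^-26)] = 7720 Hz.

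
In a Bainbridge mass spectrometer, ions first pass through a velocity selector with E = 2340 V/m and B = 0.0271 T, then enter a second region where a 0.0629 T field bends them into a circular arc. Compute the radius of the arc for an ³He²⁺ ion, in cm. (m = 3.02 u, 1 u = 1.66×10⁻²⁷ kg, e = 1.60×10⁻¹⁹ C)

r ≈ 2.15 cm

The selector passes v = E/B = 2340/0.0271 = 8.63×10^4 m/s.
In the deflection region, r = mv/(qB₂) = (5.01×10^-27)(8.63×10^4) / [(2×1.60×10^-19)(0.0629)] = 0.0215 m.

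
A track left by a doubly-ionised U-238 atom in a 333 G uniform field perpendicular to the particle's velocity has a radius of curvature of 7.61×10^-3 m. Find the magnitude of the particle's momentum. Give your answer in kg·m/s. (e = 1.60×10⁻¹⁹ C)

p ≈ 8.11×10^-23 kg·m/s

Since qvB = mv²/r, the momentum p = mv = qBr.
p = (2×1.60×10^-19)(0.0333)(7.61×10^-3) = 8.11×10^-23 kg·m/s.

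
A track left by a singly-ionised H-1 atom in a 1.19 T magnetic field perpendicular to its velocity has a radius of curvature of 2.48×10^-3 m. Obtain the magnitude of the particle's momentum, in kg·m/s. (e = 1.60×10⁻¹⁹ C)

Since qvB = mv²/r, the momentum p = mv = qBr.
p = (1×1.60×10^-19)(1.19)(2.48×10^-3) = 4.72×10^-22 kg·m/s.

p ≈ 4.72×10^-22 kg·m/s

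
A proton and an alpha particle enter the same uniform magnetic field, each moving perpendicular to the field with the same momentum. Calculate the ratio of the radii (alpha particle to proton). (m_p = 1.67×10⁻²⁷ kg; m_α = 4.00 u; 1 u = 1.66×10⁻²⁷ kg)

ratio ≈ 0.500

r = p/(qB) ⇒ at equal p, r ∝ 1/q.
r_{alpha particle}/r_{proton} = 0.500.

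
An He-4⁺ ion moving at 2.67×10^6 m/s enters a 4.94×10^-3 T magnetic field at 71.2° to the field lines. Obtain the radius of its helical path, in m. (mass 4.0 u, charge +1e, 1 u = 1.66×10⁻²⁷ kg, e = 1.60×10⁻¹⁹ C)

r ≈ 21.2 m

Only the perpendicular component v⊥ = v sin71.2° = 2.53×10^6 m/s is bent by the field.
r = m v⊥ /(qB) = (6.64×10^-27)(2.53×10^6) / [(1×1.60×10^-19)(4.94×10^-3)] = 21.2 m.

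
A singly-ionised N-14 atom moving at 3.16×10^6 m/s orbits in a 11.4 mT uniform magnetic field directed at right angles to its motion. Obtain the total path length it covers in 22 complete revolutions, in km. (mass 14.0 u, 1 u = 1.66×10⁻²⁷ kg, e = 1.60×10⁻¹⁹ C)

r = mv/(qB) = 40.3 m, so one revolution covers 2πr = 253 m.
In 22 revolutions: L = 22·2πr = 5570 m.

L ≈ 5.57 km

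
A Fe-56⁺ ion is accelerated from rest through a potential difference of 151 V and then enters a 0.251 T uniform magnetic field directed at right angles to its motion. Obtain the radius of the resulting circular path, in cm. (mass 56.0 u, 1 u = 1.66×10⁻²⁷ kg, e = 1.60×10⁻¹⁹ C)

r ≈ 5.28 cm

The kinetic energy gained is K = qV = (1×1.60×10^-19)(151) = 2.42×10^-17 J.
v = √(2K/m) = 2.28×10^4 m/s.
r = mv/(qB) = (9.30×10^-26)(2.28×10^4) / [(1×1.60×10^-19)(0.251)] = 0.0528 m.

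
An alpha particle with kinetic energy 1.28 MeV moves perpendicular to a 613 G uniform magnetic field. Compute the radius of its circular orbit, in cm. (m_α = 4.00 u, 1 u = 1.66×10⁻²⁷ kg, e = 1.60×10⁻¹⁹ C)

r ≈ 266 cm

Convert the energy: K = 1.28 MeV = 2.05×10^-13 J.
v = √(2K/m) = √(2·2.05×10^-13/6.64×10^-27) = 7.85×10^6 m/s.
r = mv/(qB) = (6.64×10^-27)(7.85×10^6) / [(2×1.60×10^-19)(0.0613)] = 2.66 m.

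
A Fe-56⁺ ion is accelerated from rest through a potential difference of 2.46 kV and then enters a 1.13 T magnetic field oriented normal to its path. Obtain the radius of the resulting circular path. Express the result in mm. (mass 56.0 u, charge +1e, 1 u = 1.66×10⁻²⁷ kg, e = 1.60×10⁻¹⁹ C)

The kinetic energy gained is K = qV = (1×1.60×10^-19)(2460) = 3.94×10^-16 J.
v = √(2K/m) = 9.20×10^4 m/s.
r = mv/(qB) = (9.30×10^-26)(9.20×10^4) / [(1×1.60×10^-19)(1.13)] = 0.0473 m.

r ≈ 47.3 mm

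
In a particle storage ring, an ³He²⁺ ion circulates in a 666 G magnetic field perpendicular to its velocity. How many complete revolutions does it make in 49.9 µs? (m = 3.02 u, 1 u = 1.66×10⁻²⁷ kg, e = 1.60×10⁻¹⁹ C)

T = 2πm/(qB) = 2π(5.0132×10^-27) / [(2×1.60×10^-19)(0.0666)] = 1.4780×10^-6 s.
N = t/T = 4.99×10^-5 / 1.4780×10^-6 ≈ 33.76, so 33 complete revolutions.

N = 33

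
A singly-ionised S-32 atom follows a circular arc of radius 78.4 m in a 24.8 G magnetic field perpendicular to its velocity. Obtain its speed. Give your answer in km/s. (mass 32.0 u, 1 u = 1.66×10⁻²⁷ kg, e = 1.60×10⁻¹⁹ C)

v ≈ 586 km/s

From qvB = mv²/r, v = qBr/m.
v = (1×1.60×10^-19)(2.48×10^-3)(78.4) / (5.31×10^-26) = 5.86×10^5 m/s.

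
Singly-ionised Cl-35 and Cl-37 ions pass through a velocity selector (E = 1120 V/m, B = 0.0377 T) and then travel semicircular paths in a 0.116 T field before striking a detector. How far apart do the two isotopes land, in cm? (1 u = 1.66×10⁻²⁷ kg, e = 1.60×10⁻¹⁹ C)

Both emerge at v = E/B₁ = 2.97×10^4 m/s.
r = mv/(qB₂), so r₁ = 0.09300 m and r₂ = 0.09831 m, giving Δr = 5.31×10^-3 m.
After a semicircle each ion lands a diameter 2r from the entry slit, so the separation is 2Δr = 0.0106 m.

Δd ≈ 1.06 cm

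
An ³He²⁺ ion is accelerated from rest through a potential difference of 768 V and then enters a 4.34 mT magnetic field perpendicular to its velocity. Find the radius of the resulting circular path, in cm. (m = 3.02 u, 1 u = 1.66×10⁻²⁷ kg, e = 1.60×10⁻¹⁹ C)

The kinetic energy gained is K = qV = (2×1.60×10^-19)(768) = 2.46×10^-16 J.
v = √(2K/m) = 3.13×10^5 m/s.
r = mv/(qB) = (5.01×10^-27)(3.13×10^5) / [(2×1.60×10^-19)(4.34×10^-3)] = 1.13 m.

r ≈ 113 cm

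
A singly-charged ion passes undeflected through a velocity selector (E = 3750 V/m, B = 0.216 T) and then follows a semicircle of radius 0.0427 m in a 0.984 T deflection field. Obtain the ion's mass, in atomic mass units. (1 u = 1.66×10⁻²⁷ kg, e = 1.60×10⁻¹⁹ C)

m ≈ 233 u

v = E/B₁ = 1.74×10^4 m/s.
From r = mv/(qB₂), m = qB₂r/v = (1×1.60×10^-19)(0.984)(0.0427) / (1.74×10^4) = 3.87×10^-25 kg.
In atomic mass units: m = 3.87×10^-25 / 1.66×10^-27 = 233 u.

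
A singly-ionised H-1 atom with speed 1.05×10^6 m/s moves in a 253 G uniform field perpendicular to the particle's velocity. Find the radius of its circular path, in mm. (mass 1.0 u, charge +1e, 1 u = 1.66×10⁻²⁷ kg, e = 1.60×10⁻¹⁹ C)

The magnetic force provides the centripetal force: qvB = mv²/r, so r = mv/(qB).
r = (1.66×10^-27 kg)(1.05×10^6 m/s) / [(1×1.60×10^-19 C)(0.0253 T)] = 0.431 m.

r ≈ 431 mm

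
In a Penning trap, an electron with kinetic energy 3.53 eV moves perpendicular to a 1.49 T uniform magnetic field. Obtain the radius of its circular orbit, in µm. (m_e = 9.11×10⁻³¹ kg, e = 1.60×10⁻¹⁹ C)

Convert the energy: K = 3.53 eV = 5.65×10^-19 J.
v = √(2K/m) = √(2·5.65×10^-19/9.11×10^-31) = 1.11×10^6 m/s.
r = mv/(qB) = (9.11×10^-31)(1.11×10^6) / [(1×1.60×10^-19)(1.49)] = 4.26×10^-6 m.

r ≈ 4.26 µm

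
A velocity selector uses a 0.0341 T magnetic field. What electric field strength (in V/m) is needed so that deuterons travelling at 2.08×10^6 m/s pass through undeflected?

E ≈ 7.09×10^4 V/m

qE = qvB ⇒ E = vB = (2.08×10^6)(0.0341) = 7.09×10^4 V/m.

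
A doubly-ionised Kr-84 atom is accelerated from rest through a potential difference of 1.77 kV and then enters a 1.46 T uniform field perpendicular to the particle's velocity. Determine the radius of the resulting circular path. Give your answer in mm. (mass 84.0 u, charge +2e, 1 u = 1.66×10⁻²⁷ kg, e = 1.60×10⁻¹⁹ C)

The kinetic energy gained is K = qV = (2×1.60×10^-19)(1770) = 5.66×10^-16 J.
v = √(2K/m) = 9.01×10^4 m/s.
r = mv/(qB) = (1.39×10^-25)(9.01×10^4) / [(2×1.60×10^-19)(1.46)] = 0.0269 m.

r ≈ 26.9 mm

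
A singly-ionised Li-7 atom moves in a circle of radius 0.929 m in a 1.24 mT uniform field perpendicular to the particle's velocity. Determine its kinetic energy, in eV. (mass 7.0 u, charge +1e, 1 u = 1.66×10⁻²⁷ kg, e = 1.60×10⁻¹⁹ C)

v = qBr/m = (1×1.60×10^-19)(1.24×10^-3)(0.929) / (1.16×10^-26) = 1.59×10^4 m/s.
K = ½mv² = 0.5·(1.16×10^-26)·(1.59×10^4)² = 1.46×10^-18 J = 9.14 eV.

K ≈ 9.14 eV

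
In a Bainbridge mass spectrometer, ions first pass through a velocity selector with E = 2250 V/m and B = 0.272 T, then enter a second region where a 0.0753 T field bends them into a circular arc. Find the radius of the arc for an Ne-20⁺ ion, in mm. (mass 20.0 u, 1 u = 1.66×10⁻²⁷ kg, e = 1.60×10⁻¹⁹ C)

The selector passes v = E/B = 2250/0.272 = 8270 m/s.
In the deflection region, r = mv/(qB₂) = (3.32×10^-26)(8270) / [(1×1.60×10^-19)(0.0753)] = 0.0228 m.

r ≈ 22.8 mm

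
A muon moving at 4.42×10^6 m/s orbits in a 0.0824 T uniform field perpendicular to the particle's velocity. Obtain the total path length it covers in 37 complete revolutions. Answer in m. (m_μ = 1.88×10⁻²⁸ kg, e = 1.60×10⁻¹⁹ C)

L ≈ 14.7 m

r = mv/(qB) = 0.0630 m, so one revolution covers 2πr = 0.396 m.
In 37 revolutions: L = 37·2πr = 14.7 m.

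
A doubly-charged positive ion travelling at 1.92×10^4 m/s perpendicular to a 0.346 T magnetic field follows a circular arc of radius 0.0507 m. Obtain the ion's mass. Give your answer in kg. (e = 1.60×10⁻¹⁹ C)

qvB = mv²/r ⇒ m = qBr/v.
m = (2×1.60×10^-19)(0.346)(0.0507) / (1.92×10^4) = 2.92×10^-25 kg.

m ≈ 2.92×10^-25 kg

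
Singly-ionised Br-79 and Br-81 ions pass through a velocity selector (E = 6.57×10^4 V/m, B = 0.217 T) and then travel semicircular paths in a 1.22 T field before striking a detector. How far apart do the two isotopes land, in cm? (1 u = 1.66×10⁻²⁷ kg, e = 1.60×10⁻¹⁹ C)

Both emerge at v = E/B₁ = 3.03×10^5 m/s.
r = mv/(qB₂), so r₁ = 0.20340 m and r₂ = 0.20855 m, giving Δr = 5.15×10^-3 m.
After a semicircle each ion lands a diameter 2r from the entry slit, so the separation is 2Δr = 0.0103 m.

Δd ≈ 1.03 cm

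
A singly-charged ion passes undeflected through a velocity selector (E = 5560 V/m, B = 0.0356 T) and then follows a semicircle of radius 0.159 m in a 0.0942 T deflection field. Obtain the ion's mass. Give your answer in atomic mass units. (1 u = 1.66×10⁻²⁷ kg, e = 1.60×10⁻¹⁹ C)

v = E/B₁ = 1.56×10^5 m/s.
From r = mv/(qB₂), m = qB₂r/v = (1×1.60×10^-19)(0.0942)(0.159) / (1.56×10^5) = 1.53×10^-26 kg.
In atomic mass units: m = 1.53×10^-26 / 1.66×10^-27 = 9.24 u.

m ≈ 9.24 u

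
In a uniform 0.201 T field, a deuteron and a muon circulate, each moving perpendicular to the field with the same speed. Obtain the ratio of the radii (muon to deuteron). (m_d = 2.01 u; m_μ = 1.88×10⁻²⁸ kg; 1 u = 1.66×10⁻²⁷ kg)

r = mv/(qB) ⇒ at equal v, r ∝ m/q.
r_{muon}/r_{deuteron} = 0.0563.

ratio ≈ 0.0563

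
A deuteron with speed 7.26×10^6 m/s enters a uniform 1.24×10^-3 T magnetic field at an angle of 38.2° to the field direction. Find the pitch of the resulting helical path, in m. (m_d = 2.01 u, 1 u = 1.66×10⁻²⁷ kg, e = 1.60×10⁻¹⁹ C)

The velocity component along B is v∥ = v cos38.2° = 5.71×10^6 m/s.
The cyclotron period T = 2πm/(qB) = 1.06×10^-4 s is set by m, q, B alone.
Pitch = v∥·T = (5.71×10^6)(1.06×10^-4) = 603 m.

pitch ≈ 603 m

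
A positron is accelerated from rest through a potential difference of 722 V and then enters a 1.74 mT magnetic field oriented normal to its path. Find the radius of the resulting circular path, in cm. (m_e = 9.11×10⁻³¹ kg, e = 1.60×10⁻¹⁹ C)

r ≈ 5.21 cm

The kinetic energy gained is K = qV = (1×1.60×10^-19)(722) = 1.16×10^-16 J.
v = √(2K/m) = 1.59×10^7 m/s.
r = mv/(qB) = (9.11×10^-31)(1.59×10^7) / [(1×1.60×10^-19)(1.74×10^-3)] = 0.0521 m.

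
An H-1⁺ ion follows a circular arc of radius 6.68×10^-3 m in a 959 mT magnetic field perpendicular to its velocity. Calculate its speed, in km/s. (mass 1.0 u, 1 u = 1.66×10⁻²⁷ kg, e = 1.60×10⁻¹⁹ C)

v ≈ 617 km/s

From qvB = mv²/r, v = qBr/m.
v = (1×1.60×10^-19)(0.959)(6.68×10^-3) / (1.66×10^-27) = 6.17×10^5 m/s.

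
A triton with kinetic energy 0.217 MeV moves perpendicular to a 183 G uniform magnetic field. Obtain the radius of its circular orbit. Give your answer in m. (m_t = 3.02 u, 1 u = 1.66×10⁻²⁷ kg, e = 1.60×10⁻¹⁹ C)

r ≈ 6.37 m

Convert the energy: K = 0.217 MeV = 3.47×10^-14 J.
v = √(2K/m) = √(2·3.47×10^-14/5.01×10^-27) = 3.72×10^6 m/s.
r = mv/(qB) = (5.01×10^-27)(3.72×10^6) / [(1×1.60×10^-19)(0.0183)] = 6.37 m.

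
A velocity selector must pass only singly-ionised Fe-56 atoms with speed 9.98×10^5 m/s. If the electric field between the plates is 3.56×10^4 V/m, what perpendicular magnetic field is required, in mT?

B ≈ 35.7 mT

qE = qvB ⇒ B = E/v = (3.56×10^4) / (9.98×10^5) = 0.0357 T.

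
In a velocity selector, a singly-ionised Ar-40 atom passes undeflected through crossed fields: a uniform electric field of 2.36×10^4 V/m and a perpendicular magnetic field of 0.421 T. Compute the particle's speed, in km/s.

v ≈ 56.1 km/s

For zero net force, qE = qvB, so v = E/B.
v = (2.36×10^4) / (0.421) = 5.61×10^4 m/s.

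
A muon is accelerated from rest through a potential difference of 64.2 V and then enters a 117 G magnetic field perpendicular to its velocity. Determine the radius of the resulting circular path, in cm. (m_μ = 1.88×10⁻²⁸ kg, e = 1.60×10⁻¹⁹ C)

The kinetic energy gained is K = qV = (1×1.60×10^-19)(64.2) = 1.03×10^-17 J.
v = √(2K/m) = 3.31×10^5 m/s.
r = mv/(qB) = (1.88×10^-28)(3.31×10^5) / [(1×1.60×10^-19)(0.0117)] = 0.0332 m.

r ≈ 3.32 cm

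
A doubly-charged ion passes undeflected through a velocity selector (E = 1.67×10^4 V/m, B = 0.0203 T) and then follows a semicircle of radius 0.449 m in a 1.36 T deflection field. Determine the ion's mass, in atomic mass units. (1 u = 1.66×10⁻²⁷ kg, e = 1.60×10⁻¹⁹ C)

v = E/B₁ = 8.23×10^5 m/s.
From r = mv/(qB₂), m = qB₂r/v = (2×1.60×10^-19)(1.36)(0.449) / (8.23×10^5) = 2.38×10^-25 kg.
In atomic mass units: m = 2.38×10^-25 / 1.66×10^-27 = 143 u.

m ≈ 143 u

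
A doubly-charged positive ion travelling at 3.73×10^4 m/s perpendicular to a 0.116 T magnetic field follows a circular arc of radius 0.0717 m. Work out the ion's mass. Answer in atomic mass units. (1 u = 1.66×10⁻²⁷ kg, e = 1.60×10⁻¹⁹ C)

qvB = mv²/r ⇒ m = qBr/v.
m = (2×1.60×10^-19)(0.116)(0.0717) / (3.73×10^4) = 7.14×10^-26 kg = 43.0 u.

m ≈ 43.0 u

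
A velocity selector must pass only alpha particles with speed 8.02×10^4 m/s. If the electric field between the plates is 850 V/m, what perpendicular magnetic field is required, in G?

B ≈ 106 G

qE = qvB ⇒ B = E/v = (850) / (8.02×10^4) = 0.0106 T.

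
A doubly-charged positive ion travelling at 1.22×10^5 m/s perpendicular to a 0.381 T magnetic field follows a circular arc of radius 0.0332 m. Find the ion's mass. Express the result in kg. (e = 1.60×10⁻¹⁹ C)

qvB = mv²/r ⇒ m = qBr/v.
m = (2×1.60×10^-19)(0.381)(0.0332) / (1.22×10^5) = 3.32×10^-26 kg.

m ≈ 3.32×10^-26 kg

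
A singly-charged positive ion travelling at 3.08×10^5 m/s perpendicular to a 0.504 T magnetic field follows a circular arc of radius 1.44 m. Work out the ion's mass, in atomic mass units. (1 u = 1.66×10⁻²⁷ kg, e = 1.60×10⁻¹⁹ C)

qvB = mv²/r ⇒ m = qBr/v.
m = (1×1.60×10^-19)(0.504)(1.44) / (3.08×10^5) = 3.77×10^-25 kg = 227 u.

m ≈ 227 u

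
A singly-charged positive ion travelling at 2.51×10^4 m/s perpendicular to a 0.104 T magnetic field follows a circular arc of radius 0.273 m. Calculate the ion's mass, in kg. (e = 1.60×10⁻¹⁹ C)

m ≈ 1.81×10^-25 kg

qvB = mv²/r ⇒ m = qBr/v.
m = (1×1.60×10^-19)(0.104)(0.273) / (2.51×10^4) = 1.81×10^-25 kg.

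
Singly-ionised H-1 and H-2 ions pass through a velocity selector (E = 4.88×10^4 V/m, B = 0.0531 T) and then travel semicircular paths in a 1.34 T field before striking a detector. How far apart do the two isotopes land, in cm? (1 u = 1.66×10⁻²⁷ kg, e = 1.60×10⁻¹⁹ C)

Both emerge at v = E/B₁ = 9.19×10^5 m/s.
r = mv/(qB₂), so r₁ = 7.116×10^-3 m and r₂ = 0.01423 m, giving Δr = 7.12×10^-3 m.
After a semicircle each ion lands a diameter 2r from the entry slit, so the separation is 2Δr = 0.0142 m.

Δd ≈ 1.42 cm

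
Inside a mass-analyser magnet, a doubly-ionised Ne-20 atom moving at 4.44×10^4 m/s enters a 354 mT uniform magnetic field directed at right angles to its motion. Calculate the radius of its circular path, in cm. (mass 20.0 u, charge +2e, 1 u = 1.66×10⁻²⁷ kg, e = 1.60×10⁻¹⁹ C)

r ≈ 1.30 cm

The magnetic force provides the centripetal force: qvB = mv²/r, so r = mv/(qB).
r = (3.32×10^-26 kg)(4.44×10^4 m/s) / [(2×1.60×10^-19 C)(0.354 T)] = 0.0130 m.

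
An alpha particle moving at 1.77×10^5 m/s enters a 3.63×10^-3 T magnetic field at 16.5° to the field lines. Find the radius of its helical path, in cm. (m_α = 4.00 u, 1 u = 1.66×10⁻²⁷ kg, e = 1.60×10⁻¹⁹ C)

Only the perpendicular component v⊥ = v sin16.5° = 5.03×10^4 m/s is bent by the field.
r = m v⊥ /(qB) = (6.64×10^-27)(5.03×10^4) / [(2×1.60×10^-19)(3.63×10^-3)] = 0.287 m.

r ≈ 28.7 cm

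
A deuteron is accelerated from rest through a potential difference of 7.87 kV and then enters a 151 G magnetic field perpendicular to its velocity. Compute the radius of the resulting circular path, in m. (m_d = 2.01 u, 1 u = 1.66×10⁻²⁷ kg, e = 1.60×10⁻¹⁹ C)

The kinetic energy gained is K = qV = (1×1.60×10^-19)(7870) = 1.26×10^-15 J.
v = √(2K/m) = 8.69×10^5 m/s.
r = mv/(qB) = (3.34×10^-27)(8.69×10^5) / [(1×1.60×10^-19)(0.0151)] = 1.20 m.

r ≈ 1.20 m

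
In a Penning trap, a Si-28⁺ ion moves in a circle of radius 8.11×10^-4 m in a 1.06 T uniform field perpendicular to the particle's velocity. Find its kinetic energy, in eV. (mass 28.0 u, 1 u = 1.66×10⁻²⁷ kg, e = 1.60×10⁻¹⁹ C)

v = qBr/m = (1×1.60×10^-19)(1.06)(8.11×10^-4) / (4.65×10^-26) = 2960 m/s.
K = ½mv² = 0.5·(4.65×10^-26)·(2960)² = 2.04×10^-19 J = 1.27 eV.

K ≈ 1.27 eV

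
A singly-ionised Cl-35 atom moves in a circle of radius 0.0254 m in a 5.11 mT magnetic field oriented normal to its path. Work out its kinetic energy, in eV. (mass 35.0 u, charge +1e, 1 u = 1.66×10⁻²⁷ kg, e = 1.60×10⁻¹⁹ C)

K ≈ 0.0232 eV

v = qBr/m = (1×1.60×10^-19)(5.11×10^-3)(0.0254) / (5.81×10^-26) = 357 m/s.
K = ½mv² = 0.5·(5.81×10^-26)·(357)² = 3.71×10^-21 J = 0.0232 eV.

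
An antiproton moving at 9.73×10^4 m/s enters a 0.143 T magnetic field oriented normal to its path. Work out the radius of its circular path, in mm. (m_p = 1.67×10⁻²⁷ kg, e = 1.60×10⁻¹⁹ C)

r ≈ 7.10 mm

The magnetic force provides the centripetal force: qvB = mv²/r, so r = mv/(qB).
r = (1.67×10^-27 kg)(9.73×10^4 m/s) / [(1×1.60×10^-19 C)(0.143 T)] = 7.10×10^-3 m.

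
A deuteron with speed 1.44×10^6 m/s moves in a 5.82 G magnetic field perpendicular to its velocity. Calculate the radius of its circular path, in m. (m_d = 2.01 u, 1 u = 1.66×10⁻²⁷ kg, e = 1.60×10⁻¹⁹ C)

r ≈ 51.6 m

The magnetic force provides the centripetal force: qvB = mv²/r, so r = mv/(qB).
r = (3.34×10^-27 kg)(1.44×10^6 m/s) / [(1×1.60×10^-19 C)(5.82×10^-4 T)] = 51.6 m.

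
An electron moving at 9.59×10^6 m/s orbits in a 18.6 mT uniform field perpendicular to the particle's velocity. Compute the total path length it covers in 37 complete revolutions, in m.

L ≈ 0.682 m

r = mv/(qB) = 2.94×10^-3 m, so one revolution covers 2πr = 0.0184 m.
In 37 revolutions: L = 37·2πr = 0.682 m.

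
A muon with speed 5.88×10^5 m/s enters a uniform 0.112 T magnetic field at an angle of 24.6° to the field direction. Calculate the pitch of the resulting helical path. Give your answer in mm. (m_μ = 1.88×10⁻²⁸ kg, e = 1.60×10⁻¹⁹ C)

pitch ≈ 35.2 mm

The velocity component along B is v∥ = v cos24.6° = 5.35×10^5 m/s.
The cyclotron period T = 2πm/(qB) = 6.59×10^-8 s is set by m, q, B alone.
Pitch = v∥·T = (5.35×10^5)(6.59×10^-8) = 0.0352 m.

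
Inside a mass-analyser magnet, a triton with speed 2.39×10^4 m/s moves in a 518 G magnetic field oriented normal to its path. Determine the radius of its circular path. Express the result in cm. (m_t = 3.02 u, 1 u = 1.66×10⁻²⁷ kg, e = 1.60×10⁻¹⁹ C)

The magnetic force provides the centripetal force: qvB = mv²/r, so r = mv/(qB).
r = (5.01×10^-27 kg)(2.39×10^4 m/s) / [(1×1.60×10^-19 C)(0.0518 T)] = 0.0145 m.

r ≈ 1.45 cm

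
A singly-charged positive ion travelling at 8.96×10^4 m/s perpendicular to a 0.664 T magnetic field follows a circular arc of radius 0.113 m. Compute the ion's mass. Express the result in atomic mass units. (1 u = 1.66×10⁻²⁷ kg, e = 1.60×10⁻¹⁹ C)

m ≈ 80.7 u

qvB = mv²/r ⇒ m = qBr/v.
m = (1×1.60×10^-19)(0.664)(0.113) / (8.96×10^4) = 1.34×10^-25 kg = 80.7 u.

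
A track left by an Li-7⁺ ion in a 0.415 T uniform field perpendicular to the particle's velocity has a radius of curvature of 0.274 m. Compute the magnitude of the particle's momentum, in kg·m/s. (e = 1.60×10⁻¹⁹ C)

p ≈ 1.82×10^-20 kg·m/s

Since qvB = mv²/r, the momentum p = mv = qBr.
p = (1×1.60×10^-19)(0.415)(0.274) = 1.82×10^-20 kg·m/s.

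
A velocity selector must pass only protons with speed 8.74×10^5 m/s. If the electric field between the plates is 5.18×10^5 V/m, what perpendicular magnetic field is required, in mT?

B ≈ 593 mT

qE = qvB ⇒ B = E/v = (5.18×10^5) / (8.74×10^5) = 0.593 T.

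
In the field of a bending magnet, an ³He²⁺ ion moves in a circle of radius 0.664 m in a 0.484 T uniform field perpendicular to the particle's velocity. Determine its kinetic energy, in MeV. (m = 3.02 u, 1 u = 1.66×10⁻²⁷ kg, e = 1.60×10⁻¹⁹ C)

v = qBr/m = (2×1.60×10^-19)(0.484)(0.664) / (5.01×10^-27) = 2.05×10^7 m/s.
K = ½mv² = 0.5·(5.01×10^-27)·(2.05×10^7)² = 1.05×10^-12 J = 6.59 MeV.

K ≈ 6.59 MeV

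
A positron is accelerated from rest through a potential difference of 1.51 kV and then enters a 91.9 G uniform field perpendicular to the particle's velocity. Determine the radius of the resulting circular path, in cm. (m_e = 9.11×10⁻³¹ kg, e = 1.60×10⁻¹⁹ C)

The kinetic energy gained is K = qV = (1×1.60×10^-19)(1510) = 2.42×10^-16 J.
v = √(2K/m) = 2.30×10^7 m/s.
r = mv/(qB) = (9.11×10^-31)(2.30×10^7) / [(1×1.60×10^-19)(9.19×10^-3)] = 0.0143 m.

r ≈ 1.43 cm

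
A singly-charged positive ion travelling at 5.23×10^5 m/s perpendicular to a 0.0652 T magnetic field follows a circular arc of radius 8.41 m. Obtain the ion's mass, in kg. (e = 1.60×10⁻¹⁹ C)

qvB = mv²/r ⇒ m = qBr/v.
m = (1×1.60×10^-19)(0.0652)(8.41) / (5.23×10^5) = 1.68×10^-25 kg.

m ≈ 1.68×10^-25 kg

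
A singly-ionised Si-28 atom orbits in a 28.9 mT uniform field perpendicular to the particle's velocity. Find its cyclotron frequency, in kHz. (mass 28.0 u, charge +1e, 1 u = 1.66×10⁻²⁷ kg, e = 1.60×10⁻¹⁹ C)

f ≈ 15.8 kHz

f = qB/(2πm) = (1×1.60×10^-19)(0.0289) / [2π(4.65×10^-26)] = 1.58×10^4 Hz.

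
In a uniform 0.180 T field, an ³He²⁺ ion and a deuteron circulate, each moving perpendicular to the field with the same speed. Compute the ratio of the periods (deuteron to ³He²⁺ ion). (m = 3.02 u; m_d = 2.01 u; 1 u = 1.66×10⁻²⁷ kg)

ratio ≈ 1.33

T = 2πm/(qB) is independent of speed, so T₂/T₁ = (m₂/q₂)/(m₁/q₁).
T_{deuteron}/T_{³He²⁺ ion} = (3.34×10^-27/1e) / (5.01×10^-27/2e) = 1.33.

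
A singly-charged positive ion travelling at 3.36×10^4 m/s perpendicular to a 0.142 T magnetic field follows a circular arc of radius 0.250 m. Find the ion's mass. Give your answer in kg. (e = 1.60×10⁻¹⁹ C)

m ≈ 1.69×10^-25 kg

qvB = mv²/r ⇒ m = qBr/v.
m = (1×1.60×10^-19)(0.142)(0.250) / (3.36×10^4) = 1.69×10^-25 kg.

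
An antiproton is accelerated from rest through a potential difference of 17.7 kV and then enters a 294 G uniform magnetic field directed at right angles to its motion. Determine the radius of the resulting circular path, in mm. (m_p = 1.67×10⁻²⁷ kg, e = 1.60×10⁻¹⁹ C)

r ≈ 654 mm

The kinetic energy gained is K = qV = (1×1.60×10^-19)(1.77×10^4) = 2.83×10^-15 J.
v = √(2K/m) = 1.84×10^6 m/s.
r = mv/(qB) = (1.67×10^-27)(1.84×10^6) / [(1×1.60×10^-19)(0.0294)] = 0.654 m.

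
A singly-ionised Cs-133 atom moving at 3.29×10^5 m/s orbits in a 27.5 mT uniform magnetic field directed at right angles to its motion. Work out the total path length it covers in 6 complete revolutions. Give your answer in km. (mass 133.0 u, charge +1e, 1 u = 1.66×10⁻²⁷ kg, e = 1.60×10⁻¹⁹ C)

r = mv/(qB) = 16.5 m, so one revolution covers 2πr = 104 m.
In 6 revolutions: L = 6·2πr = 622 m.

L ≈ 0.622 km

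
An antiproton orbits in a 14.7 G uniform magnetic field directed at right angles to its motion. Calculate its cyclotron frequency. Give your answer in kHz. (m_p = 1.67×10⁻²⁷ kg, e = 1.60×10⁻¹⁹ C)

f = qB/(2πm) = (1×1.60×10^-19)(1.47×10^-3) / [2π(1.67×10^-27)] = 2.24×10^4 Hz.

f ≈ 22.4 kHz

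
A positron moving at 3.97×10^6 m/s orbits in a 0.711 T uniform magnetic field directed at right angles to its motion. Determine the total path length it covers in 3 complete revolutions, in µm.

r = mv/(qB) = 3.18×10^-5 m, so one revolution covers 2πr = 2.00×10^-4 m.
In 3 revolutions: L = 3·2πr = 5.99×10^-4 m.

L ≈ 599 µm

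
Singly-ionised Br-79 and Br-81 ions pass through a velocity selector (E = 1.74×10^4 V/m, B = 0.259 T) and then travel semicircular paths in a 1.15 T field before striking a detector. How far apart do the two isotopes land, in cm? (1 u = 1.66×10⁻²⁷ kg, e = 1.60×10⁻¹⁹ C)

Both emerge at v = E/B₁ = 6.72×10^4 m/s.
r = mv/(qB₂), so r₁ = 0.04788 m and r₂ = 0.04909 m, giving Δr = 1.21×10^-3 m.
After a semicircle each ion lands a diameter 2r from the entry slit, so the separation is 2Δr = 2.42×10^-3 m.

Δd ≈ 0.242 cm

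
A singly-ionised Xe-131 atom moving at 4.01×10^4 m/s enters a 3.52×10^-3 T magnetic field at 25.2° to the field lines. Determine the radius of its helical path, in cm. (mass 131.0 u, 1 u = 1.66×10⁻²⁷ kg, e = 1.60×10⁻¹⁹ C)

r ≈ 659 cm

Only the perpendicular component v⊥ = v sin25.2° = 1.71×10^4 m/s is bent by the field.
r = m v⊥ /(qB) = (2.17×10^-25)(1.71×10^4) / [(1×1.60×10^-19)(3.52×10^-3)] = 6.59 m.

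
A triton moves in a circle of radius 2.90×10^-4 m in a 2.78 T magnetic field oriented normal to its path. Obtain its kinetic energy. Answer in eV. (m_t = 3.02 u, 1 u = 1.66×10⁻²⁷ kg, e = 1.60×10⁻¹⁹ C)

K ≈ 10.4 eV

v = qBr/m = (1×1.60×10^-19)(2.78)(2.90×10^-4) / (5.01×10^-27) = 2.57×10^4 m/s.
K = ½mv² = 0.5·(5.01×10^-27)·(2.57×10^4)² = 1.66×10^-18 J = 10.4 eV.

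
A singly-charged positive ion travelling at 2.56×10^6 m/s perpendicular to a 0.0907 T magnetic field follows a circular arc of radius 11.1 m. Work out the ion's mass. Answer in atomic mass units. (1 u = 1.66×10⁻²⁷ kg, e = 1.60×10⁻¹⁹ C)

qvB = mv²/r ⇒ m = qBr/v.
m = (1×1.60×10^-19)(0.0907)(11.1) / (2.56×10^6) = 6.29×10^-26 kg = 37.9 u.

m ≈ 37.9 u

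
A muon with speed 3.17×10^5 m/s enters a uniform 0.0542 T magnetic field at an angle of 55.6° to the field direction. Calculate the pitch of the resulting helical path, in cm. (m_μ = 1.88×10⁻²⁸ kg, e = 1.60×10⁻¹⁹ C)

The velocity component along B is v∥ = v cos55.6° = 1.79×10^5 m/s.
The cyclotron period T = 2πm/(qB) = 1.36×10^-7 s is set by m, q, B alone.
Pitch = v∥·T = (1.79×10^5)(1.36×10^-7) = 0.0244 m.

pitch ≈ 2.44 cm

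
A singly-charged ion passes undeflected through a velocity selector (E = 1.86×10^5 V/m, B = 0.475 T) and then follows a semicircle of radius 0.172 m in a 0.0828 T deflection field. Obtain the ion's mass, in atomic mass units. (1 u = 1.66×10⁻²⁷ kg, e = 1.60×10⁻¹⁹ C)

v = E/B₁ = 3.92×10^5 m/s.
From r = mv/(qB₂), m = qB₂r/v = (1×1.60×10^-19)(0.0828)(0.172) / (3.92×10^5) = 5.82×10^-27 kg.
In atomic mass units: m = 5.82×10^-27 / 1.66×10^-27 = 3.51 u.

m ≈ 3.51 u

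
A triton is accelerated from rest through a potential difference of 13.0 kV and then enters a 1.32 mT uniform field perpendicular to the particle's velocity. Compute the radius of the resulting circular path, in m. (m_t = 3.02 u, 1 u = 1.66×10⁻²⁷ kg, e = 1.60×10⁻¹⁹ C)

r ≈ 21.6 m

The kinetic energy gained is K = qV = (1×1.60×10^-19)(1.30×10^4) = 2.08×10^-15 J.
v = √(2K/m) = 9.11×10^5 m/s.
r = mv/(qB) = (5.01×10^-27)(9.11×10^5) / [(1×1.60×10^-19)(1.32×10^-3)] = 21.6 m.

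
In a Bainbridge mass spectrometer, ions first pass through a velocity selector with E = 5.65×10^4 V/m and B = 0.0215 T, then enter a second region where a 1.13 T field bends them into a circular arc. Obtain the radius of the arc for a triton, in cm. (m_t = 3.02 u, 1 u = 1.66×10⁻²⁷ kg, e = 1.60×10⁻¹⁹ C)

r ≈ 7.29 cm

The selector passes v = E/B = 5.65×10^4/0.0215 = 2.63×10^6 m/s.
In the deflection region, r = mv/(qB₂) = (5.01×10^-27)(2.63×10^6) / [(1×1.60×10^-19)(1.13)] = 0.0729 m.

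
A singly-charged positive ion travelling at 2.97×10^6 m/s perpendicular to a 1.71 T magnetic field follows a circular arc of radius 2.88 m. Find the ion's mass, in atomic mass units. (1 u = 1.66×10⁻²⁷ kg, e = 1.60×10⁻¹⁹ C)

m ≈ 160 u

qvB = mv²/r ⇒ m = qBr/v.
m = (1×1.60×10^-19)(1.71)(2.88) / (2.97×10^6) = 2.65×10^-25 kg = 160 u.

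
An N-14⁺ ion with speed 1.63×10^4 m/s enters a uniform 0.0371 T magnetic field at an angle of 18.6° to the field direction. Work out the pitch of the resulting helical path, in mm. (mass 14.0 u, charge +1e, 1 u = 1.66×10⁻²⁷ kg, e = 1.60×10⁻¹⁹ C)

The velocity component along B is v∥ = v cos18.6° = 1.54×10^4 m/s.
The cyclotron period T = 2πm/(qB) = 2.46×10^-5 s is set by m, q, B alone.
Pitch = v∥·T = (1.54×10^4)(2.46×10^-5) = 0.380 m.

pitch ≈ 380 mm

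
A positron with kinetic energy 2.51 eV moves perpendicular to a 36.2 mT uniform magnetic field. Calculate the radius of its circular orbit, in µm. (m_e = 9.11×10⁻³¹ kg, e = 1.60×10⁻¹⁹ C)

Convert the energy: K = 2.51 eV = 4.02×10^-19 J.
v = √(2K/m) = √(2·4.02×10^-19/9.11×10^-31) = 9.39×10^5 m/s.
r = mv/(qB) = (9.11×10^-31)(9.39×10^5) / [(1×1.60×10^-19)(0.0362)] = 1.48×10^-4 m.

r ≈ 148 µm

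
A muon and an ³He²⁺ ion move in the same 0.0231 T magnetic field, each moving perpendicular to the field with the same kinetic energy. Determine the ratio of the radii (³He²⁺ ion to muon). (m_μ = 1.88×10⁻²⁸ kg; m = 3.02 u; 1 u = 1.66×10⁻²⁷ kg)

ratio ≈ 2.58

r = √(2mK)/(qB) ⇒ at equal K, r ∝ √m/q.
r_{³He²⁺ ion}/r_{muon} = 2.58.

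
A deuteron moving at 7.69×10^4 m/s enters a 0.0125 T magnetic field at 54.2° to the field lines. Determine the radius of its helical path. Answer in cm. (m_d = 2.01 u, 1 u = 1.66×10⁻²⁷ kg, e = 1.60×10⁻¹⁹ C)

r ≈ 10.4 cm

Only the perpendicular component v⊥ = v sin54.2° = 6.24×10^4 m/s is bent by the field.
r = m v⊥ /(qB) = (3.34×10^-27)(6.24×10^4) / [(1×1.60×10^-19)(0.0125)] = 0.104 m.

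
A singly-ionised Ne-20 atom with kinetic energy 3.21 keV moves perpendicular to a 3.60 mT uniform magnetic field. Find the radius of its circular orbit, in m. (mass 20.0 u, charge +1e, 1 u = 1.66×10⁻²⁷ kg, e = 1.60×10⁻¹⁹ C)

r ≈ 10.1 m

Convert the energy: K = 3.21 keV = 5.14×10^-16 J.
v = √(2K/m) = √(2·5.14×10^-16/3.32×10^-26) = 1.76×10^5 m/s.
r = mv/(qB) = (3.32×10^-26)(1.76×10^5) / [(1×1.60×10^-19)(3.60×10^-3)] = 10.1 m.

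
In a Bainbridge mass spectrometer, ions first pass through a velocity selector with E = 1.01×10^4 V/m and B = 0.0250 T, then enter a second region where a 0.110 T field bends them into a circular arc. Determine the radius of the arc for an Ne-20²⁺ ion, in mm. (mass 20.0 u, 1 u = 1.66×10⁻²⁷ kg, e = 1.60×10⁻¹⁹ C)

r ≈ 381 mm

The selector passes v = E/B = 1.01×10^4/0.0250 = 4.04×10^5 m/s.
In the deflection region, r = mv/(qB₂) = (3.32×10^-26)(4.04×10^5) / [(2×1.60×10^-19)(0.110)] = 0.381 m.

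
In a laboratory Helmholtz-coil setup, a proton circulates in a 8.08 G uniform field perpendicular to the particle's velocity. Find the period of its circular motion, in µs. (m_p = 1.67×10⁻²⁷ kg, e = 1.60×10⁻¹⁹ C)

The cyclotron period is independent of speed: T = 2πm/(qB).
T = 2π(1.67×10^-27) / [(1×1.60×10^-19)(8.08×10^-4)] = 8.12×10^-5 s.

T ≈ 81.2 µs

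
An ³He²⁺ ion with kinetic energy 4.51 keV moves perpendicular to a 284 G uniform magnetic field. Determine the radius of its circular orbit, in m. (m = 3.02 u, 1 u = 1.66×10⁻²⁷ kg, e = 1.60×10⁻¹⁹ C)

r ≈ 0.296 m

Convert the energy: K = 4.51 keV = 7.22×10^-16 J.
v = √(2K/m) = √(2·7.22×10^-16/5.01×10^-27) = 5.37×10^5 m/s.
r = mv/(qB) = (5.01×10^-27)(5.37×10^5) / [(2×1.60×10^-19)(0.0284)] = 0.296 m.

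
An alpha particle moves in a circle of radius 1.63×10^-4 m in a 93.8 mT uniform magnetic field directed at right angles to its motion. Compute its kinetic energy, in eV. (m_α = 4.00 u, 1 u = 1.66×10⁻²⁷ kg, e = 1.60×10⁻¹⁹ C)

v = qBr/m = (2×1.60×10^-19)(0.0938)(1.63×10^-4) / (6.64×10^-27) = 737 m/s.
K = ½mv² = 0.5·(6.64×10^-27)·(737)² = 1.80×10^-21 J = 0.0113 eV.

K ≈ 0.0113 eV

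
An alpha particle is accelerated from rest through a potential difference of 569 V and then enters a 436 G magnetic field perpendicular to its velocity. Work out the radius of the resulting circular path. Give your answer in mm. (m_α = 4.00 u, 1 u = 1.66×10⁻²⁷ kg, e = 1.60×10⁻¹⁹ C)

The kinetic energy gained is K = qV = (2×1.60×10^-19)(569) = 1.82×10^-16 J.
v = √(2K/m) = 2.34×10^5 m/s.
r = mv/(qB) = (6.64×10^-27)(2.34×10^5) / [(2×1.60×10^-19)(0.0436)] = 0.111 m.

r ≈ 111 mm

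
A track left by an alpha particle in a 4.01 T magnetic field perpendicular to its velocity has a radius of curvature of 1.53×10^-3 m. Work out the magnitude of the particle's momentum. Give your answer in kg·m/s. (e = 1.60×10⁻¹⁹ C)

p ≈ 1.96×10^-21 kg·m/s

Since qvB = mv²/r, the momentum p = mv = qBr.
p = (2×1.60×10^-19)(4.01)(1.53×10^-3) = 1.96×10^-21 kg·m/s.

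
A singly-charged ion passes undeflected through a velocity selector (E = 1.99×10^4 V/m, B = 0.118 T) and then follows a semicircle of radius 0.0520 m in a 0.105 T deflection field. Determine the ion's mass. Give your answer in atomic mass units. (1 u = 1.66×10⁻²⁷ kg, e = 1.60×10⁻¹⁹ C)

v = E/B₁ = 1.69×10^5 m/s.
From r = mv/(qB₂), m = qB₂r/v = (1×1.60×10^-19)(0.105)(0.0520) / (1.69×10^5) = 5.18×10^-27 kg.
In atomic mass units: m = 5.18×10^-27 / 1.66×10^-27 = 3.12 u.

m ≈ 3.12 u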